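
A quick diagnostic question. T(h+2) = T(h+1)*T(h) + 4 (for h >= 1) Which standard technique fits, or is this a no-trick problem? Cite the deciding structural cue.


Best approach: no special technique — a nonlinear dependence on earlier terms breaks linearity, and with it every superposition-based closed form.


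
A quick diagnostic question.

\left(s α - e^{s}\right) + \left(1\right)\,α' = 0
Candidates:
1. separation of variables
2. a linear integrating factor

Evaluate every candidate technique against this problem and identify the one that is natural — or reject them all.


Technique: a linear integrating factor — the unknown enters only to the first power against a nonzero forcing term — the integrating-factor template applies directly.
- separation of variables: the two dependences are entangled, not a clean product of one-variable pieces.
- a linear integrating factor: yes, a natural case for it.


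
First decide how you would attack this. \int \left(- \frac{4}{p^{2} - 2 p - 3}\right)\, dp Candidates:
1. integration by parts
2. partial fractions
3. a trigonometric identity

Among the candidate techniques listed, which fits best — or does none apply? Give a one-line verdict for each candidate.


Best approach: partial fractions — the integrand is a proper rational function and its denominator p^{2} - 2 p - 3 factors into distinct pieces, so it splits into simple fractions.
- integration by parts: there is no nonconstant-polynomial-times-kernel split with an exp, sine, cosine (degree-1 argument), or logarithm partner.
- partial fractions — a fit — the right tool for this form.
- a trigonometric identity — no sine or cosine appears, so there is nothing for a trigonometric identity to act on.


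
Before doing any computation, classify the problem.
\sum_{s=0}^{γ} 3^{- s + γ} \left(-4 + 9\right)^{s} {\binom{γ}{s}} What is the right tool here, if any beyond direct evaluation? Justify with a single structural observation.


Diagnosis: the binomial theorem — binomial coefficients against complementary powers of (-4 + 9) and 3: recognize the binomial expansion and resum.


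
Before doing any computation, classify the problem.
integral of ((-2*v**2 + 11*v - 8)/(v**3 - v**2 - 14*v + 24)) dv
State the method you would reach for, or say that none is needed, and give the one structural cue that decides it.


Technique: partial fractions — with v**3 - v**2 - 14*v + 24 factorable and the degree on top strictly smaller, simple-fraction decomposition is immediate.


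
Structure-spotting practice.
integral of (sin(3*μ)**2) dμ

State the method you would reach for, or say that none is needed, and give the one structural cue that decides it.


Technique: a trigonometric identity — sin(3*μ)**2 carries an even exponent — trade it for double-angle cosines before integrating.


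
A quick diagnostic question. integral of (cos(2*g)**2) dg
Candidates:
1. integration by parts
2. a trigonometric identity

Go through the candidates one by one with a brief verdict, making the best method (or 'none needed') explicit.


Best approach: a trigonometric identity — even powers like cos(2*g)**2 never integrate directly; the half-angle identity lowers the degree first.
- integration by parts: not the fit here: there is no polynomial factor to ladder down — parts can still close the trigonometric product by recursion, though the identity rewrite is the direct route.
- a trigonometric identity: applies; the problem has the shape this method handles.


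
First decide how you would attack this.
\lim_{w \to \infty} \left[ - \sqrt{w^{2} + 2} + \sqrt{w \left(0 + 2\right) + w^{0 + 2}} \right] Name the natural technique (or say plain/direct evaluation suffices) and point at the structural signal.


Technique: conjugate multiplication — an infinity-minus-infinity difference with a surviving radical — multiply by the conjugate to cancel the divergence.


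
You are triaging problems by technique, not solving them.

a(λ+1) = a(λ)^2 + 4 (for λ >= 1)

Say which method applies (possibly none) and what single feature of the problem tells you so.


Diagnosis: no special technique — a nonlinear dependence on earlier terms breaks linearity, and with it every superposition-based closed form.


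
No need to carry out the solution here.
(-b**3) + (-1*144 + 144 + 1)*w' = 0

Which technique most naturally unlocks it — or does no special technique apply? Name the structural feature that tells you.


Best approach: no special technique — with w absent the equation is not coupled at all: direct integration in b.


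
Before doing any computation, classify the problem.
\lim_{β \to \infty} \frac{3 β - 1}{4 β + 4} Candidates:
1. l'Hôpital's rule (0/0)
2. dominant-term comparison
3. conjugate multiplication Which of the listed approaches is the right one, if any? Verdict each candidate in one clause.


Best approach: dominant-term comparison — divide by the highest power of β present: lower-order terms vanish and the dominant ratio remains.
- l'Hôpital's rule (0/0): no 0/0 form appears: written as one quotient, top and bottom both grow without bound, and the ratio is decided by their leading terms.
- dominant-term comparison: a fit — the right tool for this form.
- conjugate multiplication: no difference of divergent radicals appears, so rationalizing has nothing to cancel.


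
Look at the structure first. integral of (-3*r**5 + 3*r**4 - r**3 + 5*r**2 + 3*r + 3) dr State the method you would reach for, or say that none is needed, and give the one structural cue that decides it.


Diagnosis: no special technique — every term is a constant multiple of a power of r; term-wise power-rule integration needs no preliminary transformation.


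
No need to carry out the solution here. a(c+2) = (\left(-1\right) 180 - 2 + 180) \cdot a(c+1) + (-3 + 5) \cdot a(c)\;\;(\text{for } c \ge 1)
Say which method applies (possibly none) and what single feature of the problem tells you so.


Technique: the characteristic-root method — because shifting c leaves the equation's coefficients unchanged, exponential trials reduce it to algebra.


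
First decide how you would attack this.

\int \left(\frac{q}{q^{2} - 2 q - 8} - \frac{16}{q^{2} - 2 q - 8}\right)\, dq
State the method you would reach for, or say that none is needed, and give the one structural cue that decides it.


Verdict: partial fractions — with q^{2} - 2 q - 8 factorable and the degree on top strictly smaller, simple-fraction decomposition is immediate.


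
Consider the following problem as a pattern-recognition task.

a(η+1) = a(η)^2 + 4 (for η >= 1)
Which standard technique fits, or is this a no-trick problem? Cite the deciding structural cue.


Best approach: no special technique — the recurrence is nonlinear in the sequence values; study it directly, no linear machinery applies.


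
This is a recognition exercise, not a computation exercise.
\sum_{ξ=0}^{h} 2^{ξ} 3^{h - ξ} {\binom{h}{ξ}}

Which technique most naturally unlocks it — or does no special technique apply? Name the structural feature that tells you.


Method: the binomial theorem — {\binom{h}{ξ}} weighting matched powers of 2 and 3 is the expanded form of (2 + 3)^h — fold it back up.


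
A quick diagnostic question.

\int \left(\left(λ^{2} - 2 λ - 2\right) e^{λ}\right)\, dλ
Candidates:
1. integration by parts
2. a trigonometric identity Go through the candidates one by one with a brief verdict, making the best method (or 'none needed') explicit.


Best approach: integration by parts — differentiate λ^{2} - 2 λ - 2, integrate e^{λ}: each pass lowers the polynomial degree, so parts terminates.
- integration by parts — applicable, and directly so.
- a trigonometric identity — with no trigonometric functions present, identity rewriting has no target.


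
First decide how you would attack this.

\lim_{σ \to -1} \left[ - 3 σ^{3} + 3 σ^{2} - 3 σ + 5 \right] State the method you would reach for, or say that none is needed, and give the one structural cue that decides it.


Best approach: no special technique — no denominator vanishes and nothing blows up at -1: direct substitution is the whole computation.


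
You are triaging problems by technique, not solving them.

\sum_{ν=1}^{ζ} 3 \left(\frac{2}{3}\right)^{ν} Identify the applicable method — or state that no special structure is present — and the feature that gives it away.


Method: the geometric series formula — each term is \frac{2}{3} times the previous one, so the geometric-series formula applies directly.


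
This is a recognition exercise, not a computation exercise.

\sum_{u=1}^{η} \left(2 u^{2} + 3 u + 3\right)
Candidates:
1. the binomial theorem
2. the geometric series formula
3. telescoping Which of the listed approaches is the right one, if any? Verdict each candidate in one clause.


Method: no special technique — the sum is polynomial through and through; closed forms for each power of u finish it directly.
- the binomial theorem: no binomial coefficients pair with matched powers.
- the geometric series formula — dividing successive terms gives an index-dependent quantity, not a constant.
- telescoping: the summand is not presented as a shifted difference — a telescoping rewrite may exist, but the displayed structure does not offer one.


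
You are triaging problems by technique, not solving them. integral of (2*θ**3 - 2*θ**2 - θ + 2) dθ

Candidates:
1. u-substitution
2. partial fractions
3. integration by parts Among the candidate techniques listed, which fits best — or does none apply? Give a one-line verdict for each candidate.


Best approach: no special technique — scan for structure and find none: constant multiples of powers of θ, integrate directly.
- u-substitution — no substitution does more than relabel what direct integration already handles.
- partial fractions — there is no rational-function structure to decompose.
- integration by parts: parts would only shuffle a directly integrable integrand.


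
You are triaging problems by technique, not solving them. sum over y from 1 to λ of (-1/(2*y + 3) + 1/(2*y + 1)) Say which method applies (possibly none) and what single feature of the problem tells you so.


Verdict: telescoping — this sum is a zipper: each term contributes 1/(2*y + 1) and removes the next index's value, which the following term puts back, closing term by term.


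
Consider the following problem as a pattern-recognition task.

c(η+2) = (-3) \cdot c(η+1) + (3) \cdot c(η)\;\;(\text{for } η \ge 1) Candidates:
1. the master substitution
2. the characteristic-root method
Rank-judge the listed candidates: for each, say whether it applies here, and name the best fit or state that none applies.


Verdict: the characteristic-root method — every coefficient is a fixed number and the forcing is zero — substitute r^η and read off the root equation.
- the master substitution — the recursive argument is a shift of the index, not a fixed fraction of it.
- the characteristic-root method — applies; the problem has the shape this method handles.


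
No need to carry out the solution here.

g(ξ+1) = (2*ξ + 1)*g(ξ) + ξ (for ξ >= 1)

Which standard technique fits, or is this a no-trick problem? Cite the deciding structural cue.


Technique: a summation factor — it is first-order linear but the coefficient 2*ξ + 1 depends on the index, so multiply through by a summation factor to telescope it.


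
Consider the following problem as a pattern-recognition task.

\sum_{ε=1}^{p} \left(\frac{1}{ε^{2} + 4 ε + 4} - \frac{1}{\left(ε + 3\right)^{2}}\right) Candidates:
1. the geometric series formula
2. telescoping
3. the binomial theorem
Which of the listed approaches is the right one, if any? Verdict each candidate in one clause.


Technique: telescoping — the generic term is a one-step difference of \frac{1}{ε^{2} + 4 ε + 4}, so partial sums shortcut to endpoint evaluation.
- the geometric series formula: the term-to-term ratio drifts with the index — the one thing the geometric formula cannot absorb.
- telescoping: yes, a natural case for it.
- the binomial theorem — the terms lack the binomial-coefficient-weighted complementary-power pattern of an expansion.


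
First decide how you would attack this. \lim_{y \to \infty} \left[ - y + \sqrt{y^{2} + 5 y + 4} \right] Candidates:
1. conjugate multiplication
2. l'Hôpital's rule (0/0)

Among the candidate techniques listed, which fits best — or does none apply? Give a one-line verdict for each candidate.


Diagnosis: conjugate multiplication — two divergent pieces with a minus sign between them and a radical in the mix: rationalize \sqrt{y^{2} + 5 y + 4} - y before any limit law applies.
- conjugate multiplication: applies; the problem has the shape this method handles.
- l'Hôpital's rule (0/0): no quotient structure at all: the clash is ∞ minus ∞, which rationalizing converts into a tractable ratio.


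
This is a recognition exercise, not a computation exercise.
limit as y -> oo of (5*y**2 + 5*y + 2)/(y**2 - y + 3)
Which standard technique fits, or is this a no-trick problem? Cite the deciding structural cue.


Technique: dominant-term comparison — growth-rate triage: the leading powers of y decide the limit, everything else is noise. Differentiating the expression as a single quotient would eventually settle it as well; matching dominant growth settles it immediately.


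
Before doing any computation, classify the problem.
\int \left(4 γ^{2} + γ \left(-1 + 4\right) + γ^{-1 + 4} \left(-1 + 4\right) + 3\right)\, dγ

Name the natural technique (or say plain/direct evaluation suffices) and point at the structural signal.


Verdict: no special technique — scan for structure and find none: constant multiples of powers of γ, integrate directly.


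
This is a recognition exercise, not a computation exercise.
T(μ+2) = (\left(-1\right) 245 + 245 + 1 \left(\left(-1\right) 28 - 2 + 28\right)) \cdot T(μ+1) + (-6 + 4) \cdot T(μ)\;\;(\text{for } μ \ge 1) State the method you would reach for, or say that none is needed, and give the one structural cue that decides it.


Best approach: the characteristic-root method — shift-invariance with fixed coefficients calls for exponential trials; the characteristic polynomial finds every r^μ.


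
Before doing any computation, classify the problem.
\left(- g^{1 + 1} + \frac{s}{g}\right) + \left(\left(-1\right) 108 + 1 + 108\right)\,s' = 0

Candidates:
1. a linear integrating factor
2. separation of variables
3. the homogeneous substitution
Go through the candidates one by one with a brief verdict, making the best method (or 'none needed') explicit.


Verdict: a linear integrating factor — the unknown enters only to the first power against a nonzero forcing term — the integrating-factor template applies directly.
- a linear integrating factor: yes — fits the structure here.
- separation of variables: the two dependences are entangled, not a clean product of one-variable pieces.
- the homogeneous substitution: solved for the derivative, the right side changes under joint scaling of the two variables.


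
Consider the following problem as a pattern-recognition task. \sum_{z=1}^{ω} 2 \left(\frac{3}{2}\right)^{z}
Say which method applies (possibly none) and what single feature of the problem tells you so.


Method: the geometric series formula — check a ratio of consecutive terms: it is \frac{3}{2}, independent of the index, so the geometric formula closes the sum.


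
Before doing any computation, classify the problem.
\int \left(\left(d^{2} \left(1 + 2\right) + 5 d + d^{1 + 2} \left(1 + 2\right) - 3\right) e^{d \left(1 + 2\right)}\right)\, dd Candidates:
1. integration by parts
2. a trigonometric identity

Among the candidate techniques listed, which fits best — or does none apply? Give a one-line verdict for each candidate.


Diagnosis: integration by parts — differentiate (d^{2} \left(1 + 2\right) + 5 d + d^{1 + 2} \left(1 + 2\right) - 3), integrate e^{d \left(1 + 2\right)}: each pass lowers the polynomial degree, so parts terminates.
- integration by parts: applies; the problem has the shape this method handles.
- a trigonometric identity — there is no trigonometric structure at all — the integrand carries no sine or cosine to rewrite.


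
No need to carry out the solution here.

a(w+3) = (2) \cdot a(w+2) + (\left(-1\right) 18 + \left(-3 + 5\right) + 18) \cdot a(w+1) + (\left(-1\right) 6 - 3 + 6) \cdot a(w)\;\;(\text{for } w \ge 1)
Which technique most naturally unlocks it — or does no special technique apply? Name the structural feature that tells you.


Method: the characteristic-root method — the recurrence is linear and homogeneous with constant coefficients, so the ansatz r^w turns it into a polynomial equation for r.


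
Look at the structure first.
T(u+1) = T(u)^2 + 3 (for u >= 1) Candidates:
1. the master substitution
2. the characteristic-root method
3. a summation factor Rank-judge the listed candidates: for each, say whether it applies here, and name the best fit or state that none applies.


Best approach: no special technique — no ansatz, no master substitution, no summation factor survives the nonlinearity here.
- the master substitution — this is shift-type recursion, outside the divide-and-conquer template.
- the characteristic-root method: nonlinearity rules out exponential-mode superposition from the start.
- a summation factor — no summation factor applies — the rule is not linear in the sequence values.


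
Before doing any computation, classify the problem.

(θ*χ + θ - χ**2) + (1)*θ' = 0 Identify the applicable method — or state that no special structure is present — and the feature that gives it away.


Method: a linear integrating factor — the unknown enters only to the first power against a nonzero forcing term — the integrating-factor template applies directly.


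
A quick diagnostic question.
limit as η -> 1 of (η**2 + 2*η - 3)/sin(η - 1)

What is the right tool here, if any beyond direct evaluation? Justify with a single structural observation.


Diagnosis: l'Hôpital's rule (0/0) — substituting 1 gives 0 over 0; differentiate top and bottom once and re-evaluate. Expanding numerator and denominator to first order gives the same value — the rule automates exactly that.


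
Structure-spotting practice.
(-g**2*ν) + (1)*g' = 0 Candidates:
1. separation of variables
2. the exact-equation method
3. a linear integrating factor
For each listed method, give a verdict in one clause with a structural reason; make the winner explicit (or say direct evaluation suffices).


Diagnosis: separation of variables — the derivative equals a pure function of ν (namely ν) times a pure function of g (namely g**2); divide and integrate each side.
- separation of variables: applicable, and directly so.
- the exact-equation method — the mixed-partials test fails on this split — it is not an exact differential as presented.
- a linear integrating factor — a nonlinear term in the unknown puts this outside the integrating-factor template.


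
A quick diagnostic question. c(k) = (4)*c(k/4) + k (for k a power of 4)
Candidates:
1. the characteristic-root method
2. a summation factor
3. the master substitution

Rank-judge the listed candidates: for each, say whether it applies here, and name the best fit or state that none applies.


Best approach: the master substitution — the call at k/4 makes this multiplicative recursion; the master-style substitution converts it to additive.
- the characteristic-root method — the recursion divides its index rather than shifting it — outside the constant-shift family the root method covers.
- a summation factor — the recursion divides its index rather than shifting it — there is no previous-term chain for a summation factor to telescope.
- the master substitution: applies; the problem has the shape this method handles.


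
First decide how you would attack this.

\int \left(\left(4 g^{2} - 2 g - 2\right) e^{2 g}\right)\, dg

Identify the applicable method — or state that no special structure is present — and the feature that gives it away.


Verdict: integration by parts — a polynomial factor 4 g^{2} - 2 g - 2 multiplies e^{2 g}; differentiating 4 g^{2} - 2 g - 2 lowers its degree while e^{2 g} integrates cleanly, so parts wins.


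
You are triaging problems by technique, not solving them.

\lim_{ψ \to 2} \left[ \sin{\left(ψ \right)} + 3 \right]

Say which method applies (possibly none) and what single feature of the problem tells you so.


Technique: no special technique — the function is continuous at 2; evaluation is itself the limit, no machinery required.


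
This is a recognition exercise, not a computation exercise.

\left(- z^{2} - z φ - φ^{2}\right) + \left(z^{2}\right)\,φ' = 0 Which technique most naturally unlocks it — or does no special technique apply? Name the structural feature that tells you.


Verdict: the homogeneous substitution — the slope is degree-zero homogeneous: the ratio substitution v = φ/z collapses it.


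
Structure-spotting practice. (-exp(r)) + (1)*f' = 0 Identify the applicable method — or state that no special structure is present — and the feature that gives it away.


Verdict: no special technique — solved for the derivative, no f appears — this is antidifferentiation in r wearing ODE clothing.


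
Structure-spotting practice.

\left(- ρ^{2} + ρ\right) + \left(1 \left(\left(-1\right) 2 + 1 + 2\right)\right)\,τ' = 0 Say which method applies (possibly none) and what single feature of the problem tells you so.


Best approach: no special technique — with τ absent the equation is not coupled at all: direct integration in ρ.


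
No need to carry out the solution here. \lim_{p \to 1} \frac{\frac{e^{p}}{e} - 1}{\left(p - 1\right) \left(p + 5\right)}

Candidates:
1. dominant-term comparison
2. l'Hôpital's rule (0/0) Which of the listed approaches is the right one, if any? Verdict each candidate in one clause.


Best approach: l'Hôpital's rule (0/0) — plug in 1: top and bottom both hit zero, so differentiate each and retry. One could equally expand both pieces locally and compare leading terms; the rule does that in one stroke.
- dominant-term comparison: no ranking of term growth rates resolves the limit here.
- l'Hôpital's rule (0/0) — applies; the problem has the shape this method handles.


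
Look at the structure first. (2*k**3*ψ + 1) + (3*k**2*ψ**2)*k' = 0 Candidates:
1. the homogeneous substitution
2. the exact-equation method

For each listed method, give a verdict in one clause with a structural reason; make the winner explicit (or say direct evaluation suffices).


Diagnosis: the exact-equation method — the cross partial derivatives of 2*k**3*ψ + 1 and 3*k**2*ψ**2 agree, so the left side is the total differential of one potential in ψ and k.
- the homogeneous substitution: the ratio substitution does not collapse this equation.
- the exact-equation method: applies; the problem has the shape this method handles.


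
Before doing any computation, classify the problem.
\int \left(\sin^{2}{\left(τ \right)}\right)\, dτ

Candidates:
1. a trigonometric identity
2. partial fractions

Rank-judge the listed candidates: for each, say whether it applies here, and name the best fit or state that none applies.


Best approach: a trigonometric identity — \sin^{2}{\left(τ \right)} calls for power reduction: rewrite via double angles before any antiderivative is attempted.
- a trigonometric identity — yes — fits the structure here.
- partial fractions: there is no rational-function structure to decompose.


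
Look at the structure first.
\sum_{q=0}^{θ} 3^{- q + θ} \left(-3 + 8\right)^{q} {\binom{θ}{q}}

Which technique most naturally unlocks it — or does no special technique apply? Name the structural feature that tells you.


Best approach: the binomial theorem — {\binom{θ}{q}} weighting matched powers of (-3 + 8) and 3 is the expanded form of ((-3 + 8) + 3)^θ — fold it back up.


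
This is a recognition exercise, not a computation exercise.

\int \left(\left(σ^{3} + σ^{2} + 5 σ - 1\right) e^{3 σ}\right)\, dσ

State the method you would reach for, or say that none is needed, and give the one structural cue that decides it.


Diagnosis: integration by parts — the integrand splits as σ^{3} + σ^{2} + 5 σ - 1 times e^{3 σ} — repeatedly differentiating the polynomial part kills it, which is the parts ladder.


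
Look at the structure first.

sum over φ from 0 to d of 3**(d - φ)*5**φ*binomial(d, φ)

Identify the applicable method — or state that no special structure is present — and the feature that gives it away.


Technique: the binomial theorem — the binomial coefficients weight matched powers of 5 and 3, which is exactly the expansion of a binomial power.


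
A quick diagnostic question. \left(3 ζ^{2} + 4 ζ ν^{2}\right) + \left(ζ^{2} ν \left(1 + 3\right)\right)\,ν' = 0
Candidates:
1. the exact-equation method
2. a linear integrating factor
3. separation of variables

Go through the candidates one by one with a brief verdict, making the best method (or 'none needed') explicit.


Best approach: the exact-equation method — equality of cross partials is the green light — assemble the potential function term by term.
- the exact-equation method: a fit — the right tool for this form.
- a linear integrating factor: a nonlinear term in the unknown puts this outside the integrating-factor template.
- separation of variables: the two dependences do not factor apart.


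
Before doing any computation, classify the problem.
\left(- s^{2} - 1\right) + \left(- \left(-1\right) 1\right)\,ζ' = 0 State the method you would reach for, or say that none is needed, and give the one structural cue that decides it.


Best approach: no special technique — the slope is a pure function of s; integrate both sides and be done.


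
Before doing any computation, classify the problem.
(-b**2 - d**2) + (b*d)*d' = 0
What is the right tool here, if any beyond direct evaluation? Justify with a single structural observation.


Technique: the homogeneous substitution — solved for the derivative, the right side is unchanged under scaling b and d together — it depends only on the ratio d/b, so substitute a single ratio variable. A Bernoulli rewrite works here as the equation stands — the homogeneous substitution is the more immediate reading.


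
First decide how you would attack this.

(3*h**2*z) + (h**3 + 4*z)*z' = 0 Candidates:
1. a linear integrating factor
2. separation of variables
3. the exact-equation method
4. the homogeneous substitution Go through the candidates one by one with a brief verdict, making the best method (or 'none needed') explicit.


Best approach: the exact-equation method — 3*h**2*z and h**3 + 4*z pass the exactness check on the nose, so no integrating factor in h or z is needed at all.
- a linear integrating factor — the unknown enters nonlinearly (through a power, a denominator, or a transcendental function), which the linear integrating-factor recipe cannot absorb as-is — any repair would come from a preliminary substitution, not the factor.
- separation of variables: the two dependences do not factor apart.
- the exact-equation method: yes, a natural case for it.
- the homogeneous substitution: the ratio substitution does not collapse this equation.


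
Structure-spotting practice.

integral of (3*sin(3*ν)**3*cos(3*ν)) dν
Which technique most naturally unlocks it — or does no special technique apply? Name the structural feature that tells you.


Verdict: u-substitution — differentiating the inner expression sin(3*ν) produces the factor 3*cos(3*ν) up to a constant multiple, so substituting u = sin(3*ν) reduces everything to a one-variable integral in u.


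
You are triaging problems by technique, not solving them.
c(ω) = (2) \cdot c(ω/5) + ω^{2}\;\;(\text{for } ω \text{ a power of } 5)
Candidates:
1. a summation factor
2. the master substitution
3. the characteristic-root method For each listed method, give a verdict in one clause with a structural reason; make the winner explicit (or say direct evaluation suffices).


Technique: the master substitution — the argument shrinks by the factor 5, so measure the index on a logarithmic scale and the recursion becomes a shift.
- a summation factor — the recursion divides its index rather than shifting it — there is no previous-term chain for a summation factor to telescope.
- the master substitution — a fit — the right tool for this form.
- the characteristic-root method — a divided-index call is not the fixed-shift linear shape that characteristic roots solve.


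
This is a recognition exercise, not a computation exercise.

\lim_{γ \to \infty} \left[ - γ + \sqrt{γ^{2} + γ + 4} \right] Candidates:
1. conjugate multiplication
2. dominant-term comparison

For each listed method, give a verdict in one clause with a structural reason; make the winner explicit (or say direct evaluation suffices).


Verdict: conjugate multiplication — both pieces blow up but their difference is finite; the conjugate trick rationalizes \sqrt{γ^{2} + γ + 4} - γ.
- conjugate multiplication: a fit — the right tool for this form.
- dominant-term comparison — no dominant-degree comparison decides it.


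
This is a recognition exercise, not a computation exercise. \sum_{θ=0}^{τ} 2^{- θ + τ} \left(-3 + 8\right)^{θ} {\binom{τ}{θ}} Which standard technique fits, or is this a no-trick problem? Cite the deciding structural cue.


Verdict: the binomial theorem — binomial coefficients against complementary powers of (-3 + 8) and 2: recognize the binomial expansion and resum.


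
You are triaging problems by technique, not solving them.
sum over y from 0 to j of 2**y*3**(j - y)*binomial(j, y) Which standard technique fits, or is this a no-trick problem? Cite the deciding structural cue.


Technique: the binomial theorem — binomial(j, y) weighting matched powers of 2 and 3 is the expanded form of (2 + 3)^j — fold it back up.


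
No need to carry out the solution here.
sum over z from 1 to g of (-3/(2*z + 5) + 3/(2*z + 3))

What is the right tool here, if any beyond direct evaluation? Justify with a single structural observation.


Technique: telescoping — consecutive terms evaluate one function at adjacent indices (3/(2*z + 3) is its current value): one term's tail is the next term's head, so the chain collapses.


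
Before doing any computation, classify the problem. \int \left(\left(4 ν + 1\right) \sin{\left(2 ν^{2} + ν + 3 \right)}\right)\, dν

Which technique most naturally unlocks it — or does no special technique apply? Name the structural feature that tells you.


Method: u-substitution — viewed as a product, the integrand is a composition evaluated at 2 ν^{2} + ν + 3 times (a constant multiple of) that inner expression's derivative, so u = 2 ν^{2} + ν + 3 makes it elementary.


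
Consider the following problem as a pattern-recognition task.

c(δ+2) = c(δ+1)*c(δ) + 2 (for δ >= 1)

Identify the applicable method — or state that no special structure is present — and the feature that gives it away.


Best approach: no special technique — no ansatz, no master substitution, no summation factor survives the nonlinearity here.


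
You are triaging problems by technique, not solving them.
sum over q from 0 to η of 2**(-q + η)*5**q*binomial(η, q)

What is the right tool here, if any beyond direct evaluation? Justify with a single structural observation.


Diagnosis: the binomial theorem — terms weighting binomial(η, q) against matched powers of 5 and 2 reassemble into (5 + 2)^η by the binomial theorem.


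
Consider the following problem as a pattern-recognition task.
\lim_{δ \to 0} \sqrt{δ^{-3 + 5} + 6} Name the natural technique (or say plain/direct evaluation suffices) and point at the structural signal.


Verdict: no special technique — nothing blocks direct substitution at 0: plug in and finish.


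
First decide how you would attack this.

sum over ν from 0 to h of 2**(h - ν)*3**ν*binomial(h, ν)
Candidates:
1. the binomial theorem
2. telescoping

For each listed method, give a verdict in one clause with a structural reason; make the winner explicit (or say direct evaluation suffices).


Diagnosis: the binomial theorem — binomial(h, ν) weighting matched powers of 3 and 2 is the expanded form of (3 + 2)^h — fold it back up.
- the binomial theorem: applicable, and directly so.
- telescoping — the terms as presented offer no neighboring cancellation — a telescoping rewrite may exist, but the displayed structure does not hand one over.


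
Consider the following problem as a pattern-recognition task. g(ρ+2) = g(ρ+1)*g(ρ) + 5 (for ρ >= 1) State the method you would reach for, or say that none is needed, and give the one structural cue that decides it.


Verdict: no special technique — once the recursion is nonlinear, characteristic roots, master substitutions, and summation factors are all off the table.


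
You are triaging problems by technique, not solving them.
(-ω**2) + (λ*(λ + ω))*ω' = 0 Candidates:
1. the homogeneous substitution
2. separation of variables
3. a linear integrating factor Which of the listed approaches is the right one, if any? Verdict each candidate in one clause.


Best approach: the homogeneous substitution — scaling λ and ω together leaves the slope fixed — it depends only on ω/λ, so substitute the ratio. A Bernoulli substitution after rearrangement (possibly exchanging dependent and independent variable) is a fair alternative; the homogeneous route works on the equation as it stands.
- the homogeneous substitution — applies; the problem has the shape this method handles.
- separation of variables: the two dependences do not factor apart.
- a linear integrating factor — the unknown enters nonlinearly (through a power, a denominator, or a transcendental function), which the linear integrating-factor recipe cannot absorb as-is — any repair would come from a preliminary substitution, not the factor.


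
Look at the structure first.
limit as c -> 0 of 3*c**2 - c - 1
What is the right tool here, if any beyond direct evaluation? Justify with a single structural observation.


Method: no special technique — the expression is continuous at the evaluation point — substitute directly; no indeterminate form appears.


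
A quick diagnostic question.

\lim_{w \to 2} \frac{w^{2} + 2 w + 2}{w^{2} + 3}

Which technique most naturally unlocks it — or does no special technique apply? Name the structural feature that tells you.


Diagnosis: no special technique — no zero denominators, no indeterminate clash at 2 — substitute and read off the value.


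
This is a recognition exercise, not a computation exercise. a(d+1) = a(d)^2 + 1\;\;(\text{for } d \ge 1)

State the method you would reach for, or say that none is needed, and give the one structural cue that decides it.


Diagnosis: no special technique — the sequence value feeds back through itself nonlinearly — linear superposition fails, and every superposition-based closed form fails with it.


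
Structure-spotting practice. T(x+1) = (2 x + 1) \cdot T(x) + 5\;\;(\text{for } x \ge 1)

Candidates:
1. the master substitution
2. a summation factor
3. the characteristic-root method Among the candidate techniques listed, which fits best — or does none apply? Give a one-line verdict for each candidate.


Verdict: a summation factor — first-order, linear, moving coefficient 2 x + 1: the discrete analogue of an integrating factor handles it.
- the master substitution — no fixed divisor shrinks the index between calls.
- a summation factor — applicable, and directly so.
- the characteristic-root method: the coefficients vary with the index, breaking the constant-coefficient structure the method needs.


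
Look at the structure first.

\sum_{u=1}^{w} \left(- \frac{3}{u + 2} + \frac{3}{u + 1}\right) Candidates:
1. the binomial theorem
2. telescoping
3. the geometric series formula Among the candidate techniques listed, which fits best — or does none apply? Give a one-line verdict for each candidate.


Verdict: telescoping — write out three consecutive terms and watch the interior cancel: the advanced copy one term subtracts reappears as the very next term's leading piece, pair after pair.
- the binomial theorem: the terms lack the binomial-coefficient-weighted complementary-power pattern of an expansion.
- telescoping: applies; the problem has the shape this method handles.
- the geometric series formula — dividing successive terms gives an index-dependent quantity, not a constant.


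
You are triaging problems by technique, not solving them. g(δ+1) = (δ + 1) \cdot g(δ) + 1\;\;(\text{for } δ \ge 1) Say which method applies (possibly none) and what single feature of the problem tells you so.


Method: a summation factor — because the multiplier δ + 1 is index-dependent, divide through by its running product and sum the resulting differences.


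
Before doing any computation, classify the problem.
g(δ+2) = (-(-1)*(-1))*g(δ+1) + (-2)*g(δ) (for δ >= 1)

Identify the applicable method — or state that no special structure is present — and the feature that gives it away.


Verdict: the characteristic-root method — because shifting δ leaves the equation's coefficients unchanged, exponential trials reduce it to algebra.


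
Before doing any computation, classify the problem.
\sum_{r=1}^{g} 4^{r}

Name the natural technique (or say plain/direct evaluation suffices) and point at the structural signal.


Method: the geometric series formula — term-over-term division gives 4 every time — index-free ratio, geometric sum formula applies.


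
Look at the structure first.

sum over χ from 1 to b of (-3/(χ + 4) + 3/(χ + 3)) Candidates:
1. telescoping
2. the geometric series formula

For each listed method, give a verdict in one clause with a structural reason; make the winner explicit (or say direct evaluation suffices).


Diagnosis: telescoping — difference-of-shifts structure (each term adds 3/(χ + 3), then subtracts its one-index-advanced value, which the following term adds back) leaves only the first and last pieces standing.
- telescoping — a fit — the right tool for this form.
- the geometric series formula — there is no constant term-to-term ratio.


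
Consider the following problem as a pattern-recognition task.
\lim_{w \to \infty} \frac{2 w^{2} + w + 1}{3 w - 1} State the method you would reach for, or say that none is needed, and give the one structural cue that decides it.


Diagnosis: dominant-term comparison — growth-rate triage: the leading powers of w decide the limit, everything else is noise. Viewed as a single quotient this is an ∞/∞ form — an at-infinity application of l'Hôpital's rule would also resolve it; comparing leading growth reads the answer without differentiating.


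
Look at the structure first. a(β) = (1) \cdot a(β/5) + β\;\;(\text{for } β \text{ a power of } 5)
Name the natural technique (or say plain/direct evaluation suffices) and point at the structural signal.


Best approach: the master substitution — treat m = log base 5 of β as the new clock: one recursion step advances m by one while β scales by 5.


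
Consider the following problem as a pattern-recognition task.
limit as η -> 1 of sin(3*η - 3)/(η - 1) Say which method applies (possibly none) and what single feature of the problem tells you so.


Verdict: l'Hôpital's rule (0/0) — plug in 1: top and bottom both hit zero, so differentiate each and retry. The standard small-argument limits would also carry it; the rule is the systematic route.


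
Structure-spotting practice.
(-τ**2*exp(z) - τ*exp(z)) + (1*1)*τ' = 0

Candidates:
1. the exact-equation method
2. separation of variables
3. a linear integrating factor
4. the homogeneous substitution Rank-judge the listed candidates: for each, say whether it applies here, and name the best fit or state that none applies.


Verdict: separation of variables — solved for the derivative, the right side splits multiplicatively into a function of each variable alone — divide and integrate each side. This doubles as a Bernoulli equation in the unknown as written; dividing and integrating works on it directly.
- the exact-equation method — exactness fails on the nose — the mixed partials do not match.
- separation of variables — applicable, and directly so.
- a linear integrating factor: a nonlinear term in the unknown puts this outside the integrating-factor template.
- the homogeneous substitution — the slope changes under joint rescaling, failing the degree-zero test.
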